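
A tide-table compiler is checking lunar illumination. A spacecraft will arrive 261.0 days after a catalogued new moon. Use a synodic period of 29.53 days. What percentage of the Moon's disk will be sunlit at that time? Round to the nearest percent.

261.0/29.53 = 8.838 lunations, so 8 complete cycles and 24.76 d into the next.
Elongation θ = 360° × 24.76/29.53 ≈ 301.8°.
cos 301.8° = 0.528, so f = (1 − 0.528)/2 = 0.236, so 24%.

24%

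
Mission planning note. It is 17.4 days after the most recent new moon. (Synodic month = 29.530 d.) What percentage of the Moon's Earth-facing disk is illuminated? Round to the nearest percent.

92%

The Moon has covered 17.4/29.530 of its cycle, so θ ≈ 360° × 17.4/29.530 = 212.1°.
With cos θ = (-0.847), the lit fraction is (1 − (-0.847))/2 ≈ 0.923, so 92%.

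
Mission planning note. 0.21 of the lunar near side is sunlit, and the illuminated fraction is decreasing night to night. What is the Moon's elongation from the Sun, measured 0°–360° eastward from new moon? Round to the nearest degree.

305°

cos θ = 1 − 2f = 0.580, giving a principal value of 54.5°.
Since the Moon is past full (waning), take the reflex angle: θ = 360° − 54.5° = 305.5°.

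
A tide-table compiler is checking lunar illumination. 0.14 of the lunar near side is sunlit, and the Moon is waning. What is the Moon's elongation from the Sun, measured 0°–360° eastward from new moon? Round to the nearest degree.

From f = (1 − cos θ)/2: cos θ = 1 − 2×0.14 = 0.720; arccos → 43.9°.
Waning ⇒ past full, so θ = 360° − 43.9° = 316.1°.

316°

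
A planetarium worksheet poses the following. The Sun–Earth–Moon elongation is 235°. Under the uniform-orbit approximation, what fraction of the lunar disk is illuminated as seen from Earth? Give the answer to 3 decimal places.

0.787

cos 235° = (-0.574), so f = (1 − (-0.574))/2 = 0.787.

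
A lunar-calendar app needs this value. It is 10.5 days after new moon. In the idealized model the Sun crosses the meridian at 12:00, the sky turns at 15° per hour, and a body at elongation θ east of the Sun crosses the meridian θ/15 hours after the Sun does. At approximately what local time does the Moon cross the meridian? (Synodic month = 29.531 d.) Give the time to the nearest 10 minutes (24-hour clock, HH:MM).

Phase angle: θ = 360°·(10.5 d)/(29.531 d) = 128.0°.
At 15° of sky rotation per hour, 128.0° corresponds to a 8.53 h lag.
12:00 + 8.533 h ≈ 20:32 → 20:30 to the nearest ten minutes.

20:30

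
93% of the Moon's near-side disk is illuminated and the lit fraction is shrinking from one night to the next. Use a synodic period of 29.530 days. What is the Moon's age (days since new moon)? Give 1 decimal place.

cos θ = 1 − 2f = -0.860, giving a principal value of 149.3°.
Waning ⇒ past full, so θ = 360° − 149.3° = 210.7°.
At 360°/29.530 d per day, 210.7° corresponds to 17.28 days.

17.3 days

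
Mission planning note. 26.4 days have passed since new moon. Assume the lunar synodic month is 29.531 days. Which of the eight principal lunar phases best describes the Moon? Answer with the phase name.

θ ≈ 360° × 26.4/29.531 = 322°, which falls in the waning crescent sector.

waning crescent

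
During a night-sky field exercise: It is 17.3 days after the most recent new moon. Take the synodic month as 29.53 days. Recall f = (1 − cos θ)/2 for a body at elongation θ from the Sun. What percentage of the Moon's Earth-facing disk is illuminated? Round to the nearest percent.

Phase angle: θ = 360°·(17.3 d)/(29.53 d) = 210.9°.
cos 210.9° = (-0.858), so f = (1 − (-0.858))/2 = 0.929, so 93%.

93%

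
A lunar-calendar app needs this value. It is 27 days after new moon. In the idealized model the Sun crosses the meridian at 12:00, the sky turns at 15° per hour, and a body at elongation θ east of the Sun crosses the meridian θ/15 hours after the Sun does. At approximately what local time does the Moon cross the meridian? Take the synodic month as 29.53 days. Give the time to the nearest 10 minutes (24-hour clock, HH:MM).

Elongation θ = 360° × 27/29.53 ≈ 329.2°.
At 15° of sky rotation per hour, 329.2° corresponds to a 21.94 h lag.
12:00 + 21.944 h ≈ 09:57 → 10:00 to the nearest ten minutes.

10:00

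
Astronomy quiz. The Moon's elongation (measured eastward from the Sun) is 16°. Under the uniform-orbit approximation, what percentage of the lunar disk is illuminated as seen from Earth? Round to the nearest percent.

2%

f = (1 − cos 16°)/2 = (1 − 0.961)/2 ≈ 0.019, i.e. 2%.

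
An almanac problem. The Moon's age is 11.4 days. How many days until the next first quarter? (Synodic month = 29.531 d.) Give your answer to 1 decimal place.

25.5 days

First quarter is 0.25 of the way through the cycle: age 0.25 × 29.531 = 7.383 d.
Already past this cycle's first quarter; the next is at 7.383 + 29.531 = 36.914 d, so 36.914 − 11.4 = 25.514 days.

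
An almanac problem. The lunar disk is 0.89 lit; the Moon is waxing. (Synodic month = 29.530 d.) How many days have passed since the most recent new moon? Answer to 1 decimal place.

11.6 days

From f = (1 − cos θ)/2: cos θ = 1 − 2×0.89 = -0.780; arccos → 141.3°.
Waxing ⇒ before full, so θ = 141.3°.
At 360°/29.530 d per day, 141.3° corresponds to 11.59 days.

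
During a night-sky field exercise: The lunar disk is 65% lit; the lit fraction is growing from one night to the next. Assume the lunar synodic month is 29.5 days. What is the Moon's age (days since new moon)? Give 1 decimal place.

Invert f = (1 − cos θ)/2 to get cos θ = 1 − 2(0.65) = -0.300, hence θ₀ = arccos -0.300 = 107.5°.
Before full moon the principal value applies: θ = 107.5°.
Age = 29.5 × 107.5°/360° ≈ 8.81 days.

8.8 days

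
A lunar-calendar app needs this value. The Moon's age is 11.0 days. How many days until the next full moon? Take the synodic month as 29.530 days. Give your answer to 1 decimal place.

3.8 days

Full moon is 0.5 of the way through the cycle: age 0.5 × 29.530 = 14.765 d.
That is 14.765 − 11.0 = 3.765 days ahead.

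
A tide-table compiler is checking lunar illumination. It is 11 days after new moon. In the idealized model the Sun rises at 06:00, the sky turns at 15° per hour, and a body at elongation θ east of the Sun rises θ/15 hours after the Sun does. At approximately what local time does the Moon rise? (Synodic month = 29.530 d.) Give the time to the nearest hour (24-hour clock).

Phase angle: θ = 360°·(11 d)/(29.530 d) = 134.1°.
At 15° of sky rotation per hour, 134.1° corresponds to a 8.94 h lag.
06:00 + 8.94 h ≈ 14:56 → 15:00 to the nearest hour.

15:00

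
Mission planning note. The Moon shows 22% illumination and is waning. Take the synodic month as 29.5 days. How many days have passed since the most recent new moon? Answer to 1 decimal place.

24.9 days

cos θ = 1 − 2f = 0.560, giving a principal value of 55.9°.
Waning ⇒ past full, so θ = 360° − 55.9° = 304.1°.
Age = 29.5 × 304.1°/360° ≈ 24.92 days.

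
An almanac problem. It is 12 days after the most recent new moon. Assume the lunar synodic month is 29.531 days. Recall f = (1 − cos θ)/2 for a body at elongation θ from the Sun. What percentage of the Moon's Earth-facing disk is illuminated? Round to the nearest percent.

Phase angle: θ = 360°·(12 d)/(29.531 d) = 146.3°.
With cos θ = (-0.832), the lit fraction is (1 − (-0.832))/2 ≈ 0.916, so 92%.

92%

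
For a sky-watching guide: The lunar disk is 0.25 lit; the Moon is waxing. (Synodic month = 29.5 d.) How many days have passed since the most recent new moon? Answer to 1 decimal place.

cos θ = 1 − 2f = 0.500, giving a principal value of 60.0°.
Waxing ⇒ before full, so θ = 60.0°.
That fraction of the synodic month is 60.0/360 × 29.5 d ≈ 4.92 d.

4.9 days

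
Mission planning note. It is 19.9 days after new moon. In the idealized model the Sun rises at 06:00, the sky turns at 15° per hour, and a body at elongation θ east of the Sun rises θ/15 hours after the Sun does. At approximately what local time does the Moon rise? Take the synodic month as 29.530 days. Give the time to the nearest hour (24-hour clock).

22:00

Elongation θ = 360° × 19.9/29.530 ≈ 242.6°.
Delay after the Sun = 242.6° / (15°/h) ≈ 16.17 h.
06:00 + 16.17 h ≈ 22:10 → 22:00 to the nearest hour.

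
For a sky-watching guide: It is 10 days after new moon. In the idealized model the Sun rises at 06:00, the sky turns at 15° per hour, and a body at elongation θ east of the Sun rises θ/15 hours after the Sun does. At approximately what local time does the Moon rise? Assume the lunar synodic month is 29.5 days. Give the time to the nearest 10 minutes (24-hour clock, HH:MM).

14:10

Phase angle: θ = 360°·(10 d)/(29.5 d) = 122.0°.
The Moon trails the Sun by θ/15 = 122.0/15 ≈ 8.14 hours.
06:00 + 8.136 h ≈ 14:08 → 14:10 to the nearest ten minutes.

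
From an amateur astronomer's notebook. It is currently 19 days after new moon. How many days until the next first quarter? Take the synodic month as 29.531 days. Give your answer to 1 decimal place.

17.9 days

First quarter is 0.25 of the way through the cycle: age 0.25 × 29.531 = 7.383 d.
Already past this cycle's first quarter; the next is at 7.383 + 29.531 = 36.914 d, so 36.914 − 19 = 17.914 days.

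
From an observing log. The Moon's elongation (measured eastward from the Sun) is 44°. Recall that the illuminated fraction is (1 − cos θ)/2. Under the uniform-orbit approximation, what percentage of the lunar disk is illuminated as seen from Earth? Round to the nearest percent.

f = (1 − cos 44°)/2 = (1 − 0.719)/2 ≈ 0.140, i.e. 14%.

14%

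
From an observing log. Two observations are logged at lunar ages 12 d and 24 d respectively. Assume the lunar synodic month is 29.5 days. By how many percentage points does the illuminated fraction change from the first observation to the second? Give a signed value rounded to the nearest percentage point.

θ₁ = 360° × 12/29.5 = 146.4°, f₁ = (1 − cos θ₁)/2 = 0.917.
θ₂ = 360° × 24/29.5 = 292.9°, f₂ = (1 − cos θ₂)/2 = 0.306.
Change = f₂ − f₁ = -0.611 → -61 percentage points.

-61 percentage points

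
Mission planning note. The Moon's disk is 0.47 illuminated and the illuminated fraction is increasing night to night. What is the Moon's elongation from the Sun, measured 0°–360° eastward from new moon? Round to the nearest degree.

From f = (1 − cos θ)/2: cos θ = 1 − 2×0.47 = 0.060; arccos → 86.6°.
The Moon is waxing (0°–180°), so θ = 86.6° directly.

87°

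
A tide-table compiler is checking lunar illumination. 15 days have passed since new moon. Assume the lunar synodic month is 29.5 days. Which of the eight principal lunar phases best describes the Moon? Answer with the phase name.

full moon

θ ≈ 360° × 15/29.5 = 183°, which falls in the full moon sector.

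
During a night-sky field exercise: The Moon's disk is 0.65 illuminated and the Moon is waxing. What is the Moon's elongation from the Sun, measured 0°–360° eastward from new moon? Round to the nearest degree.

107°

cos θ = 1 − 2f = -0.300, giving a principal value of 107.5°.
Waxing ⇒ before full, so θ = 107.5°.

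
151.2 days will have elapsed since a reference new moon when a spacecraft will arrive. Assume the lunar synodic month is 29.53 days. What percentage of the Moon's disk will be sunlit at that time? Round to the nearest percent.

Reduce mod P: 151.2 − 5×29.53 = 3.55 d into the current lunation.
The Moon has covered 3.55/29.53 of its cycle, so θ ≈ 360° × 3.55/29.53 = 43.3°.
cos 43.3° = 0.728, so f = (1 − 0.728)/2 = 0.136, so 14%.

14%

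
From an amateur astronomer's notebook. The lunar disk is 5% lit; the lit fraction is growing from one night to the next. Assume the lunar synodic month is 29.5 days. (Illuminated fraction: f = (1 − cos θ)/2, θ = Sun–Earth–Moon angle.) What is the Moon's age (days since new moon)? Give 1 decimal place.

cos θ = 1 − 2f = 0.900, giving a principal value of 25.8°.
Before full moon the principal value applies: θ = 25.8°.
Age = 29.5 × 25.8°/360° ≈ 2.12 days.

2.1 days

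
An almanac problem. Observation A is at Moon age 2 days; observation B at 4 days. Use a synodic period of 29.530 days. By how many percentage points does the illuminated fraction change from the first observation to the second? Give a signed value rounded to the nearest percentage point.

First observation: θ = 360°·2/29.530 = 24.4°, so f = 0.045.
Second observation: θ = 48.8°, f = 0.170.
Δf = 0.170 − 0.045 = +0.126, i.e. +13 pp.

+13 percentage points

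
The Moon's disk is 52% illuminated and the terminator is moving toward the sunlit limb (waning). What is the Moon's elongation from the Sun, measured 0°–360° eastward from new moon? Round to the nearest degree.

Invert f = (1 − cos θ)/2 to get cos θ = 1 − 2(0.52) = -0.040, hence θ₀ = arccos -0.040 = 92.3°.
A waning Moon lies in 180°–360°, so θ = 360° − 92.3° = 267.7°.

268°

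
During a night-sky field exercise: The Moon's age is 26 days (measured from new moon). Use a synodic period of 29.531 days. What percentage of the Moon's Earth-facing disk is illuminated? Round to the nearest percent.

Elongation θ = 360° × 26/29.531 ≈ 317.0°.
cos 317.0° = 0.731, so f = (1 − 0.731)/2 = 0.135, so 13%.

13%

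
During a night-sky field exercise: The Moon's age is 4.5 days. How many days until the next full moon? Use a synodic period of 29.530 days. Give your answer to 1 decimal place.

Full moon is 0.5 of the way through the cycle: age 0.5 × 29.530 = 14.765 d.
That is 14.765 − 4.5 = 10.265 days ahead.

10.3 days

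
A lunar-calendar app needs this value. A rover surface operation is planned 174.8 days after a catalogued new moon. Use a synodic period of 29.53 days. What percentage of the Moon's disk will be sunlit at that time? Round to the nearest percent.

174.8 d spans 5 complete synodic months (5 × 29.53 = 147.65 d) plus 27.15 d.
Elongation θ = 360° × 27.15/29.53 ≈ 331.0°.
cos 331.0° = 0.874, so f = (1 − 0.874)/2 = 0.063, so 6%.

6%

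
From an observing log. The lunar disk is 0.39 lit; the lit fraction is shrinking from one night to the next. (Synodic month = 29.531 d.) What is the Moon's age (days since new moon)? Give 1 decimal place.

Invert f = (1 − cos θ)/2 to get cos θ = 1 − 2(0.39) = 0.220, hence θ₀ = arccos 0.220 = 77.3°.
Waning ⇒ past full, so θ = 360° − 77.3° = 282.7°.
Age = 29.531 × 282.7°/360° ≈ 23.19 days.

23.2 days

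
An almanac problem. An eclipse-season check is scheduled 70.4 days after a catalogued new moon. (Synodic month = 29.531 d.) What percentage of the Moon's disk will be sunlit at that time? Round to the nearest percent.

70.4/29.531 = 2.384 lunations, so 2 complete cycles and 11.34 d into the next.
Phase angle: θ = 360°·(11.34 d)/(29.531 d) = 138.2°.
With cos θ = (-0.746), the lit fraction is (1 − (-0.746))/2 ≈ 0.873, so 87%.

87%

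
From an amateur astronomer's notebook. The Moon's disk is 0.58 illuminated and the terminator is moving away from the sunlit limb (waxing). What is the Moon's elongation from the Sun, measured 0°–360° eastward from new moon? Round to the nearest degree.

99°

From f = (1 − cos θ)/2: cos θ = 1 − 2×0.58 = -0.160; arccos → 99.2°.
The Moon is waxing (0°–180°), so θ = 99.2° directly.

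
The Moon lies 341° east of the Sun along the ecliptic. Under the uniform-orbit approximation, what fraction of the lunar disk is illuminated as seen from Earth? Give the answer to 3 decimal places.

Half-versine of 341°: (1 − 0.946)/2 = 0.027.

0.027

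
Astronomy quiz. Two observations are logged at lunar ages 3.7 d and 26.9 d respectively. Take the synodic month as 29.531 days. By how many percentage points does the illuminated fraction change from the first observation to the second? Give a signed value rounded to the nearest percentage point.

θ₁ = 360° × 3.7/29.531 = 45.1°, f₁ = (1 − cos θ₁)/2 = 0.147.
θ₂ = 360° × 26.9/29.531 = 327.9°, f₂ = (1 − cos θ₂)/2 = 0.076.
Change = f₂ − f₁ = -0.071 → -7 percentage points.

-7 percentage points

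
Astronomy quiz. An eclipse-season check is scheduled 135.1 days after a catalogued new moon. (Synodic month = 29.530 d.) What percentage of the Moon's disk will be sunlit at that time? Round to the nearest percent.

135.1/29.530 = 4.575 lunations, so 4 complete cycles and 16.98 d into the next.
The Moon has covered 16.98/29.530 of its cycle, so θ ≈ 360° × 16.98/29.530 = 207.0°.
With cos θ = (-0.891), the lit fraction is (1 − (-0.891))/2 ≈ 0.945, so 95%.

95%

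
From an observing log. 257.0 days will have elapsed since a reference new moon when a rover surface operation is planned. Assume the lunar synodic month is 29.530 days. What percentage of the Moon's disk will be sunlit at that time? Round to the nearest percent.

257.0/29.530 = 8.703 lunations, so 8 complete cycles and 20.76 d into the next.
Elongation θ = 360° × 20.76/29.530 ≈ 253.1°.
With cos θ = (-0.291), the lit fraction is (1 − (-0.291))/2 ≈ 0.645, so 65%.

65%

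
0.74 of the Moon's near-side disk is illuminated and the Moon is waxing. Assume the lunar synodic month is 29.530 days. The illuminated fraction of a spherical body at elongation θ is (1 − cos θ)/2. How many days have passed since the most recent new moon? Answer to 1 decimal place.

9.7 days

cos θ = 1 − 2f = -0.480, giving a principal value of 118.7°.
Before full moon the principal value applies: θ = 118.7°.
At 360°/29.530 d per day, 118.7° corresponds to 9.74 days.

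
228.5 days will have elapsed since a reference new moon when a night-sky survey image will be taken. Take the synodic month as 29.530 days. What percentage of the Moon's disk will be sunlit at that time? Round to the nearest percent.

54%

228.5/29.530 = 7.738 lunations, so 7 complete cycles and 21.79 d into the next.
Phase angle: θ = 360°·(21.79 d)/(29.530 d) = 265.6°.
With cos θ = (-0.076), the lit fraction is (1 − (-0.076))/2 ≈ 0.538, so 54%.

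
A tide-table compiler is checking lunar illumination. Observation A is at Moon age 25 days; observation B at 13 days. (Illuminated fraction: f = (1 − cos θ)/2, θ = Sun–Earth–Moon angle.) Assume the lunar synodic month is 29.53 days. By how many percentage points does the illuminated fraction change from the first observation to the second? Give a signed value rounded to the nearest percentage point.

+75 percentage points

θ₁ = 360° × 25/29.53 = 304.8°, f₁ = (1 − cos θ₁)/2 = 0.215.
θ₂ = 360° × 13/29.53 = 158.5°, f₂ = (1 − cos θ₂)/2 = 0.965.
Change = f₂ − f₁ = +0.750 → +75 percentage points.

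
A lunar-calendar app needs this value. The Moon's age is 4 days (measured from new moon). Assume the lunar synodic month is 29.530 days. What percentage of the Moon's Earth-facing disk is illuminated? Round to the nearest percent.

Elongation θ = 360° × 4/29.530 ≈ 48.8°.
With cos θ = 0.659, the lit fraction is (1 − 0.659)/2 ≈ 0.170, so 17%.

17%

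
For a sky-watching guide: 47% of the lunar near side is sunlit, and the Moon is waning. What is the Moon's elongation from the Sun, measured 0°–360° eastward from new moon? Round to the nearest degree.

Invert f = (1 − cos θ)/2 to get cos θ = 1 − 2(0.47) = 0.060, hence θ₀ = arccos 0.060 = 86.6°.
Since the Moon is past full (waning), take the reflex angle: θ = 360° − 86.6° = 273.4°.

273°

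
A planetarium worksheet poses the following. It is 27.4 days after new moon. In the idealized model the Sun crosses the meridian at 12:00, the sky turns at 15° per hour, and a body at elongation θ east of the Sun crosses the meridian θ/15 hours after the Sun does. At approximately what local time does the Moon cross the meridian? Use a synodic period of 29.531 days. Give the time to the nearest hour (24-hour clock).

10:00

Phase angle: θ = 360°·(27.4 d)/(29.531 d) = 334.0°.
Delay after the Sun = 334.0° / (15°/h) ≈ 22.27 h.
12:00 + 22.27 h ≈ 10:16 → 10:00 to the nearest hour.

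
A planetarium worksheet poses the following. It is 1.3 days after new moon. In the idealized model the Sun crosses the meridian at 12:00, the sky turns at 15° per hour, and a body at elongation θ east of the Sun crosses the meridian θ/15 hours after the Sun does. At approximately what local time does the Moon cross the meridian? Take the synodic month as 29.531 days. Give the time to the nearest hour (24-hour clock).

13:00

Elongation θ = 360° × 1.3/29.531 ≈ 15.8°.
At 15° of sky rotation per hour, 15.8° corresponds to a 1.06 h lag.
12:00 + 1.06 h ≈ 13:03 → 13:00 to the nearest hour.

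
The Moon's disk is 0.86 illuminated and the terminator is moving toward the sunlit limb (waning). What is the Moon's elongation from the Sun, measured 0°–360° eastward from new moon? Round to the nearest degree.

cos θ = 1 − 2f = -0.720, giving a principal value of 136.1°.
A waning Moon lies in 180°–360°, so θ = 360° − 136.1° = 223.9°.

224°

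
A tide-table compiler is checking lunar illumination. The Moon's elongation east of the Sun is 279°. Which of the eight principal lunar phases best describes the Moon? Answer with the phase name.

last quarter

The last quarter sector spans roughly 248°–292°; 279° falls inside it.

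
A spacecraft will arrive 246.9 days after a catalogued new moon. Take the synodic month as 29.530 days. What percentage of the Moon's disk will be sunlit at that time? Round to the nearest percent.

246.9/29.530 = 8.361 lunations, so 8 complete cycles and 10.66 d into the next.
The Moon has covered 10.66/29.530 of its cycle, so θ ≈ 360° × 10.66/29.530 = 130.0°.
Illuminated fraction = (1 − cos 130.0°)/2 = (1 − (-0.642))/2 ≈ 0.821, so 82%.

82%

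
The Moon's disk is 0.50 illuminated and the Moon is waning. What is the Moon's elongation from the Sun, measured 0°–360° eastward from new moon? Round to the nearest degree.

Invert f = (1 − cos θ)/2 to get cos θ = 1 − 2(0.50) = 0.000, hence θ₀ = arccos 0.000 = 90.0°.
Since the Moon is past full (waning), take the reflex angle: θ = 360° − 90.0° = 270.0°.

270°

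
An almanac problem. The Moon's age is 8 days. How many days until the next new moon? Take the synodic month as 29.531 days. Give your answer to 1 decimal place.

The next new moon completes the synodic month: 29.531 − 8 = 21.531 days.

21.5 days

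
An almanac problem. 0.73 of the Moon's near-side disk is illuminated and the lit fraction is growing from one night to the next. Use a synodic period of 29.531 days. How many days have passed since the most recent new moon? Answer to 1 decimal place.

9.6 days

cos θ = 1 − 2f = -0.460, giving a principal value of 117.4°.
Waxing ⇒ before full, so θ = 117.4°.
At 360°/29.531 d per day, 117.4° corresponds to 9.63 days.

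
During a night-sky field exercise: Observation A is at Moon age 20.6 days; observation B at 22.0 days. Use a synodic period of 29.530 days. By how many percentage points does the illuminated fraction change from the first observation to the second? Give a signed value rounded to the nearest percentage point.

-15 percentage points

θ₁ = 360° × 20.6/29.530 = 251.1°, f₁ = (1 − cos θ₁)/2 = 0.662.
θ₂ = 360° × 22.0/29.530 = 268.2°, f₂ = (1 − cos θ₂)/2 = 0.516.
Change = f₂ − f₁ = -0.146 → -15 percentage points.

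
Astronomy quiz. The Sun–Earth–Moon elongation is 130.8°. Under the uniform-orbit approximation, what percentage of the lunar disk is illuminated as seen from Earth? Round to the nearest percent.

83%

cos 130.8° = (-0.653), so f = (1 − (-0.653))/2 = 0.827, i.e. 83%.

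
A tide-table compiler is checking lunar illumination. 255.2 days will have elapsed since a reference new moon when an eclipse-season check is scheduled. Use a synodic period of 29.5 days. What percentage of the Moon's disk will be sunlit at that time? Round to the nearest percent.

79%

255.2 d spans 8 complete synodic months (8 × 29.5 = 236.00 d) plus 19.20 d.
Elongation θ = 360° × 19.20/29.5 ≈ 234.3°.
With cos θ = (-0.583), the lit fraction is (1 − (-0.583))/2 ≈ 0.792, so 79%.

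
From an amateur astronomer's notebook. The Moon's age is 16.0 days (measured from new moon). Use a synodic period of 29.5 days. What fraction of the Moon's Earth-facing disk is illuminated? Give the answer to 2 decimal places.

0.98

The Moon has covered 16.0/29.5 of its cycle, so θ ≈ 360° × 16.0/29.5 = 195.3°.
With cos θ = (-0.965), the lit fraction is (1 − (-0.965))/2 ≈ 0.982.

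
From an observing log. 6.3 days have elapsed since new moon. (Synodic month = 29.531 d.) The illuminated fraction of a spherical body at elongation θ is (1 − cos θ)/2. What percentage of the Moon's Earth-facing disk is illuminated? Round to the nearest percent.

Phase angle: θ = 360°·(6.3 d)/(29.531 d) = 76.8°.
Illuminated fraction = (1 − cos 76.8°)/2 = (1 − 0.228)/2 ≈ 0.386, so 39%.

39%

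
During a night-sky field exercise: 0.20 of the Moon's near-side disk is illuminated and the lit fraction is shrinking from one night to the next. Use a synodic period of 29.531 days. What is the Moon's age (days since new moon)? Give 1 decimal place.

cos θ = 1 − 2f = 0.600, giving a principal value of 53.1°.
Since the Moon is past full (waning), take the reflex angle: θ = 360° − 53.1° = 306.9°.
That fraction of the synodic month is 306.9/360 × 29.531 d ≈ 25.17 d.

25.2 days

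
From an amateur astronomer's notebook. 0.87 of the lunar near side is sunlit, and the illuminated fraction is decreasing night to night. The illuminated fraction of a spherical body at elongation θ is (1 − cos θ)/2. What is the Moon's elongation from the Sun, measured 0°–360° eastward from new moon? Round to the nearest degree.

222°

From f = (1 − cos θ)/2: cos θ = 1 − 2×0.87 = -0.740; arccos → 137.7°.
Since the Moon is past full (waning), take the reflex angle: θ = 360° − 137.7° = 222.3°.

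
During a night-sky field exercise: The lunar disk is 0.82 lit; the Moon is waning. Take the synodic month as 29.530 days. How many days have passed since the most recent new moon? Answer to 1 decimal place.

cos θ = 1 − 2f = -0.640, giving a principal value of 129.8°.
A waning Moon lies in 180°–360°, so θ = 360° − 129.8° = 230.2°.
At 360°/29.530 d per day, 230.2° corresponds to 18.88 days.

18.9 days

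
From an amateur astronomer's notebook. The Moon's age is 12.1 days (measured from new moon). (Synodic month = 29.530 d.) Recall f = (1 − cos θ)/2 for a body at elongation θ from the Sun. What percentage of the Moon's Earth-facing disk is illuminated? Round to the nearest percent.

Phase angle: θ = 360°·(12.1 d)/(29.530 d) = 147.5°.
cos 147.5° = (-0.843), so f = (1 − (-0.843))/2 = 0.922, so 92%.

92%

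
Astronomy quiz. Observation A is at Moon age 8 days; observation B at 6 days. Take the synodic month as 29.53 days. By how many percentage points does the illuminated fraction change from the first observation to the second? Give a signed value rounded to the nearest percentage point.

-21 percentage points

θ₁ = 360° × 8/29.53 = 97.5°, f₁ = (1 − cos θ₁)/2 = 0.566.
θ₂ = 360° × 6/29.53 = 73.1°, f₂ = (1 − cos θ₂)/2 = 0.355.
Change = f₂ − f₁ = -0.210 → -21 percentage points.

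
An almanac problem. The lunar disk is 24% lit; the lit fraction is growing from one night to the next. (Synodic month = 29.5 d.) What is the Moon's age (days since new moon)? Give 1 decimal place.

4.8 days

Invert f = (1 − cos θ)/2 to get cos θ = 1 − 2(0.24) = 0.520, hence θ₀ = arccos 0.520 = 58.7°.
Waxing ⇒ before full, so θ = 58.7°.
That fraction of the synodic month is 58.7/360 × 29.5 d ≈ 4.81 d.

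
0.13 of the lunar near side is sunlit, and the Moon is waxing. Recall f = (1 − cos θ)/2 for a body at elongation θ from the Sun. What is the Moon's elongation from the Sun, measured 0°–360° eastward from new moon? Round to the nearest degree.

Invert f = (1 − cos θ)/2 to get cos θ = 1 − 2(0.13) = 0.740, hence θ₀ = arccos 0.740 = 42.3°.
The Moon is waxing (0°–180°), so θ = 42.3° directly.

42°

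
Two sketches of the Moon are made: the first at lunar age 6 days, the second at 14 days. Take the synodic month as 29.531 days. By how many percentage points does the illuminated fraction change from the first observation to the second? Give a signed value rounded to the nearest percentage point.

+64 percentage points

First observation: θ = 360°·6/29.531 = 73.1°, so f = 0.355.
Second observation: θ = 170.7°, f = 0.993.
Δf = 0.993 − 0.355 = +0.638, i.e. +64 pp.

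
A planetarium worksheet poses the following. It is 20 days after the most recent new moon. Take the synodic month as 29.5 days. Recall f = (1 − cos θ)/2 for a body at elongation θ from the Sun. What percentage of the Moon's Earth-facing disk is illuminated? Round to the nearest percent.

72%

Elongation θ = 360° × 20/29.5 ≈ 244.1°.
With cos θ = (-0.437), the lit fraction is (1 − (-0.437))/2 ≈ 0.719, so 72%.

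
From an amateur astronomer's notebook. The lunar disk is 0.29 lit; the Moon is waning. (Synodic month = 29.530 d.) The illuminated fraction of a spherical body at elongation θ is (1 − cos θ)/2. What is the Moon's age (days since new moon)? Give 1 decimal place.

24.2 days

From f = (1 − cos θ)/2: cos θ = 1 − 2×0.29 = 0.420; arccos → 65.2°.
Waning ⇒ past full, so θ = 360° − 65.2° = 294.8°.
Age = 29.530 × 294.8°/360° ≈ 24.18 days.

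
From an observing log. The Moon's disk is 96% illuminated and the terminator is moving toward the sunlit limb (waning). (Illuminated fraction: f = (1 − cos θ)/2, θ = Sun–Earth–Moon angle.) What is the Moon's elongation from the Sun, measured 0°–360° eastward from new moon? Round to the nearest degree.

From f = (1 − cos θ)/2: cos θ = 1 − 2×0.96 = -0.920; arccos → 156.9°.
A waning Moon lies in 180°–360°, so θ = 360° − 156.9° = 203.1°.

203°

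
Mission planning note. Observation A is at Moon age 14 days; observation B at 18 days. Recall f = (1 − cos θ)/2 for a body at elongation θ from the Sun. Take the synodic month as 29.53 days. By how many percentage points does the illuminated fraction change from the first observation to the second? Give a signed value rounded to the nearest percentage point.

First observation: θ = 360°·14/29.53 = 170.7°, so f = 0.993.
Second observation: θ = 219.4°, f = 0.886.
Δf = 0.886 − 0.993 = -0.107, i.e. -11 pp.

-11 pp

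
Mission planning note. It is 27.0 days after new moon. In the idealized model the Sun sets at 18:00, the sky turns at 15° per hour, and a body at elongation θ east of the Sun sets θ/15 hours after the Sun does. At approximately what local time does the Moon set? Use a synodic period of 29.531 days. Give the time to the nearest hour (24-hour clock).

16:00

Elongation θ = 360° × 27.0/29.531 ≈ 329.1°.
The Moon trails the Sun by θ/15 = 329.1/15 ≈ 21.94 hours.
18:00 + 21.94 h ≈ 15:57 → 16:00 to the nearest hour.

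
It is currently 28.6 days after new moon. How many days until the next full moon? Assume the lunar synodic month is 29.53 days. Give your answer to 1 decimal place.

15.7 days

Full moon is 0.5 of the way through the cycle: age 0.5 × 29.53 = 14.765 d.
This lunation's full moon (14.765 d) has passed, so add one period: 44.295 − 28.6 = 15.695 days.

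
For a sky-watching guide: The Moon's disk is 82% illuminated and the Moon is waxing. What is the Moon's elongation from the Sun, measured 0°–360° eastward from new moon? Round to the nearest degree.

130°

Invert f = (1 − cos θ)/2 to get cos θ = 1 − 2(0.82) = -0.640, hence θ₀ = arccos -0.640 = 129.8°.
Before full moon the principal value applies: θ = 129.8°.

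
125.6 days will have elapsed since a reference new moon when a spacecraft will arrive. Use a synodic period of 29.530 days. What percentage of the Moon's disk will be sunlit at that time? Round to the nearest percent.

125.6 d spans 4 complete synodic months (4 × 29.530 = 118.12 d) plus 7.48 d.
Phase angle: θ = 360°·(7.48 d)/(29.530 d) = 91.2°.
cos 91.2° = (-0.021), so f = (1 − (-0.021))/2 = 0.510, so 51%.

51%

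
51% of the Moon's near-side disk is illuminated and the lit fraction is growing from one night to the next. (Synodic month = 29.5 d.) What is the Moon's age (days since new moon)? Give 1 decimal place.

7.5 days

Invert f = (1 − cos θ)/2 to get cos θ = 1 − 2(0.51) = -0.020, hence θ₀ = arccos -0.020 = 91.1°.
The Moon is waxing (0°–180°), so θ = 91.1° directly.
Age = 29.5 × 91.1°/360° ≈ 7.47 days.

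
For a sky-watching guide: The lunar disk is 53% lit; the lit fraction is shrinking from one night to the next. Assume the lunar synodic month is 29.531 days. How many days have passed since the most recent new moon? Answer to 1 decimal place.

21.9 days

From f = (1 − cos θ)/2: cos θ = 1 − 2×0.53 = -0.060; arccos → 93.4°.
A waning Moon lies in 180°–360°, so θ = 360° − 93.4° = 266.6°.
Age = 29.531 × 266.6°/360° ≈ 21.87 days.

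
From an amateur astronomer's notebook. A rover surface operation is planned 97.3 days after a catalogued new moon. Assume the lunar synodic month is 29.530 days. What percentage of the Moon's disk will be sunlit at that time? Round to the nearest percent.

97.3/29.530 = 3.295 lunations, so 3 complete cycles and 8.71 d into the next.
The Moon has covered 8.71/29.530 of its cycle, so θ ≈ 360° × 8.71/29.530 = 106.2°.
Illuminated fraction = (1 − cos 106.2°)/2 = (1 − (-0.279))/2 ≈ 0.639, so 64%.

64%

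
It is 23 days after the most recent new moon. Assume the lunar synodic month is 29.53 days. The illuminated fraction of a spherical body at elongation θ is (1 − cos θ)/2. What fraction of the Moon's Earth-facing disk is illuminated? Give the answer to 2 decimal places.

0.41

The Moon has covered 23/29.53 of its cycle, so θ ≈ 360° × 23/29.53 = 280.4°.
cos 280.4° = 0.180, so f = (1 − 0.180)/2 = 0.410.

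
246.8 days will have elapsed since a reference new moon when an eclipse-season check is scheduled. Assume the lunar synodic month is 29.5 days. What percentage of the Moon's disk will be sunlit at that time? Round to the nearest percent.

83%

246.8/29.5 = 8.366 lunations, so 8 complete cycles and 10.80 d into the next.
Phase angle: θ = 360°·(10.80 d)/(29.5 d) = 131.8°.
cos 131.8° = (-0.666), so f = (1 − (-0.666))/2 = 0.833, so 83%.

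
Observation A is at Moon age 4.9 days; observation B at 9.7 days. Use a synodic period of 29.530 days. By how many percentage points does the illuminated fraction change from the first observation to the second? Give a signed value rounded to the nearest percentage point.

+49 percentage points

θ₁ = 360° × 4.9/29.530 = 59.7°, f₁ = (1 − cos θ₁)/2 = 0.248.
θ₂ = 360° × 9.7/29.530 = 118.3°, f₂ = (1 − cos θ₂)/2 = 0.737.
Change = f₂ − f₁ = +0.489 → +49 percentage points.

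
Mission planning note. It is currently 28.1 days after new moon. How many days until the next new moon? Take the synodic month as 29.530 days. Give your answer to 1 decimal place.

The next new moon completes the synodic month: 29.530 − 28.1 = 1.430 days.

1.4 days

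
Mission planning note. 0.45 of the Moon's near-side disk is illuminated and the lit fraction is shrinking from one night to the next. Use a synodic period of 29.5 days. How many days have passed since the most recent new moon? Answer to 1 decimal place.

From f = (1 − cos θ)/2: cos θ = 1 − 2×0.45 = 0.100; arccos → 84.3°.
A waning Moon lies in 180°–360°, so θ = 360° − 84.3° = 275.7°.
That fraction of the synodic month is 275.7/360 × 29.5 d ≈ 22.60 d.

22.6 days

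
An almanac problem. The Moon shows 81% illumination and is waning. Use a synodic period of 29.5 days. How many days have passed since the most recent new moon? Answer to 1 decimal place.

19.0 days

From f = (1 − cos θ)/2: cos θ = 1 − 2×0.81 = -0.620; arccos → 128.3°.
A waning Moon lies in 180°–360°, so θ = 360° − 128.3° = 231.7°.
At 360°/29.5 d per day, 231.7° corresponds to 18.99 days.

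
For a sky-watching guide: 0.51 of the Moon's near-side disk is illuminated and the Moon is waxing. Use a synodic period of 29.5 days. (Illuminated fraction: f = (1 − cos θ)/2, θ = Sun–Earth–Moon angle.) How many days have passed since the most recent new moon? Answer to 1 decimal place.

Invert f = (1 − cos θ)/2 to get cos θ = 1 − 2(0.51) = -0.020, hence θ₀ = arccos -0.020 = 91.1°.
Before full moon the principal value applies: θ = 91.1°.
That fraction of the synodic month is 91.1/360 × 29.5 d ≈ 7.47 d.

7.5 days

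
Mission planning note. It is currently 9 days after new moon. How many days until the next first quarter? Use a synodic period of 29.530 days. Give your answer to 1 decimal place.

First quarter occurs at elongation 90°, i.e. at age 29.530 × 90/360 = 7.383 d.
This lunation's first quarter (7.383 d) has passed, so add one period: 36.913 − 9 = 27.913 days.

27.9 days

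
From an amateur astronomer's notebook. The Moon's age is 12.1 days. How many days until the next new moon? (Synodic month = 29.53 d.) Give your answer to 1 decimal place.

One full lunation from the last new moon is 29.53 d; remaining = 29.53 − 12.1 = 17.430 d.

17.4 days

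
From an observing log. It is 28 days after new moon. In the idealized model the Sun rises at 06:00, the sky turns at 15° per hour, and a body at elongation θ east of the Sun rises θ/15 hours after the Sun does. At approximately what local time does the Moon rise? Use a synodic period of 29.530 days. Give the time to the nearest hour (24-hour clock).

Elongation θ = 360° × 28/29.530 ≈ 341.3°.
At 15° of sky rotation per hour, 341.3° corresponds to a 22.76 h lag.
06:00 + 22.76 h ≈ 04:45 → 05:00 to the nearest hour.

05:00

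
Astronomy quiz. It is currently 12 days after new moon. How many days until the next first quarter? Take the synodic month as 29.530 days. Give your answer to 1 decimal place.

24.9 days

First quarter occurs at elongation 90°, i.e. at age 29.530 × 90/360 = 7.383 d.
This lunation's first quarter (7.383 d) has passed, so add one period: 36.913 − 12 = 24.913 days.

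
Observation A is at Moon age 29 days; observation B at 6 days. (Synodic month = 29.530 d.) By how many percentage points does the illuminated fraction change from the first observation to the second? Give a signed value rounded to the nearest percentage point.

θ₁ = 360° × 29/29.530 = 353.5°, f₁ = (1 − cos θ₁)/2 = 0.003.
θ₂ = 360° × 6/29.530 = 73.1°, f₂ = (1 − cos θ₂)/2 = 0.355.
Change = f₂ − f₁ = +0.352 → +35 percentage points.

+35 pp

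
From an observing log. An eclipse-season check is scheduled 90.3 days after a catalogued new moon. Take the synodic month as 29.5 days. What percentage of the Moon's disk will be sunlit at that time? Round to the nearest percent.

90.3 d spans 3 complete synodic months (3 × 29.5 = 88.50 d) plus 1.80 d.
Phase angle: θ = 360°·(1.80 d)/(29.5 d) = 22.0°.
cos 22.0° = 0.927, so f = (1 − 0.927)/2 = 0.036, so 4%.

4%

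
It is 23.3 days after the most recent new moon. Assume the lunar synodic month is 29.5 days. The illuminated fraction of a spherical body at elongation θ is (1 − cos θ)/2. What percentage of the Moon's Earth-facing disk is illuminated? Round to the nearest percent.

Phase angle: θ = 360°·(23.3 d)/(29.5 d) = 284.3°.
With cos θ = 0.248, the lit fraction is (1 − 0.248)/2 ≈ 0.376, so 38%.

38%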